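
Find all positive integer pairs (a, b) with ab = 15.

The positive divisors of 15 are: 1, 3, 5, 15.
Each divisor d gives the pair (d, 15/d):
(1, 15), (3, 5), (5, 3), (15, 1)

(1, 15), (3, 5), (5, 3), (15, 1)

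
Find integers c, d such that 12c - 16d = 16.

Step 1: Check solvability.
gcd(12, 16) = 4
Since 4 divides 16, solutions exist.

Step 2: Apply extended Euclidean algorithm to find gcd.
We find integers such that 12*x0 + 16*y0 = 4

Step 3: Scale the particular solution.
Multiply by 16/4 = 4:
c = -4, d = -4

Step 4: Verify.
12*(-4) - 16*(-4) = 16 = 16 ✓

c = -4, d = -4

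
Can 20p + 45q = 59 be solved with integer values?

Step 1: Compute gcd(20, 45).
gcd(20, 45) = 5

Step 2: Check divisibility.
Does 5 divide 59? 59 = 5 x 11 + 4, so no.

By the theorem on linear Diophantine equations, 20p + 45q = 59 has integer solutions if and only if gcd(20, 45) divides 59. Since 5 does not divide 59, no solutions exist.

No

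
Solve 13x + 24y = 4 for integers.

Step 1: Check solvability.
gcd(13, 24) = 1
Since 1 divides 4, solutions exist.

Step 2: Apply extended Euclidean algorithm to find gcd.
We find integers such that 13*x0 + 24*y0 = 1

Step 3: Scale the particular solution.
Multiply by 4/1 = 4:
x = -44, y = 24

Step 4: Verify.
13*(-44) + 24*(24) = 4 = 4 ✓

x = -44, y = 24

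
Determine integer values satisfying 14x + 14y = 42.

Step 1: Check solvability.
gcd(14, 14) = 14
Since 14 divides 42, solutions exist.

Step 2: Apply extended Euclidean algorithm to find gcd.
We find integers such that 14*x0 + 14*y0 = 14

Step 3: Scale the particular solution.
Multiply by 42/14 = 3:
x = 0, y = 3

Step 4: Verify.
14*(0) + 14*(3) = 42 = 42 ✓

x = 0, y = 3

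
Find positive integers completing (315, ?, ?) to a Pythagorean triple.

We need the other leg and hypotenuse such that 315² + x² = c².
Take x = 572, c = 653: 315² + 572² = 99225 + 327184 = 426409 = 653² ✓
Triple: (315, 572, 653)

(315, 572, 653)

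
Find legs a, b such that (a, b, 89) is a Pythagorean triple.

We need a² + b² = 89² = 7921.
Trying: 39² + 80² = 1521 + 6400 = 7921 ✓

(39, 80, 89)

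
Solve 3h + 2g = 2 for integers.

Step 1: Check solvability.
gcd(3, 2) = 1
Since 1 divides 2, solutions exist.

Step 2: Apply extended Euclidean algorithm to find gcd.
We find integers such that 3*x0 + 2*y0 = 1

Step 3: Scale the particular solution.
Multiply by 2/1 = 2:
h = 2, g = -2

Step 4: Verify.
3*(2) + 2*(-2) = 2 = 2 ✓

h = 2, g = -2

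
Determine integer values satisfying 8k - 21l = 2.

Step 1: Check solvability.
gcd(8, 21) = 1
Since 1 divides 2, solutions exist.

Step 2: Apply extended Euclidean algorithm to find gcd.
We find integers such that 8*x0 + 21*y0 = 1

Step 3: Scale the particular solution.
Multiply by 2/1 = 2:
k = 16, l = 6

Step 4: Verify.
8*(16) - 21*(6) = 2 = 2 ✓

k = 16, l = 6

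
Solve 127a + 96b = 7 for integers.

Step 1: Check solvability.
gcd(127, 96) = 1
Since 1 divides 7, solutions exist.

Step 2: Apply extended Euclidean algorithm to find gcd.
We find integers such that 127*x0 + 96*y0 = 1

Step 3: Scale the particular solution.
Multiply by 7/1 = 7:
a = 217, b = -287

Step 4: Verify.
127*(217) + 96*(-287) = 7 = 7 ✓

a = 217, b = -287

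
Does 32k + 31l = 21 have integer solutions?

Step 1: Compute gcd(32, 31).
gcd(32, 31) = 1

Step 2: Check divisibility.
Does 1 divide 21? 21 = 1 x 21, so yes.

By the theorem on linear Diophantine equations, 32k + 31l = 21 has integer solutions if and only if gcd(32, 31) divides 21. Since 1 | 21, solutions exist.

Yes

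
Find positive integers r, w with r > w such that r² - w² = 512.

Factor: r² - w² = (r+w)(r-w) = 512.
We need two factors of 512 with the same parity.
Use r+w = 256 and r-w = 2 (product 256·2 = 512).
Adding: 2r = 258, so r = 129.
Subtracting: 2w = 254, so w = 127.
Check: 129² - 127² = 16641 - 16129 = 512 ✓

r = 129, w = 127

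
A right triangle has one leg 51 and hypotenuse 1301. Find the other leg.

b² = c² - a² = 1692601 - 2601 = 1690000
b = 1300

1300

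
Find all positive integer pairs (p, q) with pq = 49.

The positive divisors of 49 are: 1, 7, 49.
Each divisor d gives the pair (d, 49/d):
(1, 49), (7, 7), (49, 1)

(1, 49), (7, 7), (49, 1)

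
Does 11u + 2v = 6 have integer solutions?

Step 1: Compute gcd(11, 2).
gcd(11, 2) = 1

Step 2: Check divisibility.
Does 1 divide 6? 6 = 1 x 6, so yes.

By the theorem on linear Diophantine equations, 11u + 2v = 6 has integer solutions if and only if gcd(11, 2) divides 6. Since 1 | 6, solutions exist.

Yes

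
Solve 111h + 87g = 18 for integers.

Step 1: Check solvability.
gcd(111, 87) = 3
Since 3 divides 18, solutions exist.

Step 2: Apply extended Euclidean algorithm to find gcd.
We find integers such that 111*x0 + 87*y0 = 3

Step 3: Scale the particular solution.
Multiply by 18/3 = 6:
h = 66, g = -84

Step 4: Verify.
111*(66) + 87*(-84) = 18 = 18 ✓

h = 66, g = -84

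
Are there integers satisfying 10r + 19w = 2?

Step 1: Compute gcd(10, 19).
gcd(10, 19) = 1

Step 2: Check divisibility.
Does 1 divide 2? 2 = 1 x 2, so yes.

By the theorem on linear Diophantine equations, 10r + 19w = 2 has integer solutions if and only if gcd(10, 19) divides 2. Since 1 | 2, solutions exist.

Yes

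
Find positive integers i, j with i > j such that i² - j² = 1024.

Factor: i² - j² = (i+j)(i-j) = 1024.
We need two factors of 1024 with the same parity.
Use i+j = 512 and i-j = 2 (product 512·2 = 1024).
Adding: 2i = 514, so i = 257.
Subtracting: 2j = 510, so j = 255.
Check: 257² - 255² = 66049 - 65025 = 1024 ✓

i = 257, j = 255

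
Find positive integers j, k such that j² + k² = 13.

Search for j with 13 - j² a perfect square.
j = 2: 13 - 2² = 13 - 4 = 9 = 3² ✓
So j = 2, k = 3.

j = 2, k = 3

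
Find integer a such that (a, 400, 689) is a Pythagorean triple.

a² = c² - b² = 689² - 400² = 474721 - 160000 = 314721
a = sqrt(314721) = 561

561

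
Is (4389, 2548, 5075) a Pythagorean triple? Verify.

Compute a² + b² = 4389² + 2548² = 19263321 + 6492304 = 25755625
Compute c² = 5075² = 25755625
Since 25755625 = 25755625, confirmed.

Yes, it is a Pythagorean triple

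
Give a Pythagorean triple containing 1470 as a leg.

We need the other leg and hypotenuse such that 1470² + x² = c².
Take x = 25704, c = 25746: 1470² + 25704² = 2160900 + 660695616 = 662856516 = 25746² ✓
Triple: (1470, 25704, 25746)

(1470, 25704, 25746)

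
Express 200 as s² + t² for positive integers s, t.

We need to find integers s, t > 0 such that s² + t² = 200.
Trying s = 2: t² = 200 - 2² = 200 - 4 = 196
t = 14
Check: 2² + 14² = 4 + 196 = 200 ✓

200 = 2² + 14²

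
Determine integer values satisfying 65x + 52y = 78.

Step 1: Check solvability.
gcd(65, 52) = 13
Since 13 divides 78, solutions exist.

Step 2: Apply extended Euclidean algorithm to find gcd.
We find integers such that 65*x0 + 52*y0 = 13

Step 3: Scale the particular solution.
Multiply by 78/13 = 6:
x = 6, y = -6

Step 4: Verify.
65*(6) + 52*(-6) = 78 = 78 ✓

x = 6, y = -6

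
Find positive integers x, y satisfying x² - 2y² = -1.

We need x² = 2y² - 1. Try successive y:
y = 1: x² = 2·1² - 1 = 1 = 1² ✓
Check: 1² - 2·1² = 1 - 2 = -1 ✓

x = 1, y = 1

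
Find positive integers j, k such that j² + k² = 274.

Search for j with 274 - j² a perfect square.
j = 7: 274 - 7² = 274 - 49 = 225 = 15² ✓
So j = 7, k = 15.

j = 7, k = 15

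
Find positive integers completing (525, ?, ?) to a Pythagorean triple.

We need the other leg and hypotenuse such that 525² + x² = c².
Take x = 2156, c = 2219: 525² + 2156² = 275625 + 4648336 = 4923961 = 2219² ✓
Triple: (525, 2156, 2219)

(525, 2156, 2219)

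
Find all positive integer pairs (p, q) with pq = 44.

The positive divisors of 44 are: 1, 2, 4, 11, 22, 44.
Each divisor d gives the pair (d, 44/d):
(1, 44), (2, 22), (4, 11), (11, 4), (22, 2), (44, 1)

(1, 44), (2, 22), (4, 11), (11, 4), (22, 2), (44, 1)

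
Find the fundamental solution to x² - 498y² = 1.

We seek the smallest positive integers (x, y) with x² - 498y² = 1, i.e., x² = 498y² + 1.
Try successive y values:
y = 1: x² = 498·1² + 1 = 499, not a perfect square
y = 2: x² = 498·2² + 1 = 1993, not a perfect square
y = 3: x² = 498·3² + 1 = 4483, not a perfect square
... continuing the search (or via continued fractions) ...
y = 8056: x² = 498·8056² + 1 = 32319769729, x = 179777 ✓

Verify: 179777² - 498·8056² = 32319769729 - 32319769728 = 1 ✓

x = 179777, y = 8056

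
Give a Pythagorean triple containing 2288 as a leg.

We need the other leg and hypotenuse such that 2288² + x² = c².
Take x = 1260, c = 2612: 2288² + 1260² = 5234944 + 1587600 = 6822544 = 2612² ✓
Triple: (1260, 2288, 2612)

(1260, 2288, 2612)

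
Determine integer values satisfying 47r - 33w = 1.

Step 1: Check solvability.
gcd(47, 33) = 1
Since 1 divides 1, solutions exist.

Step 2: Apply extended Euclidean algorithm to find gcd.
We find integers such that 47*x0 + 33*y0 = 1

Step 3: Scale the particular solution.
Multiply by 1/1 = 1:
r = -7, w = -10

Step 4: Verify.
47*(-7) - 33*(-10) = 1 = 1 ✓

r = -7, w = -10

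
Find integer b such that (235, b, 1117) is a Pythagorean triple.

b² = c² - a² = 1117² - 235² = 1247689 - 55225 = 1192464
b = sqrt(1192464) = 1092

1092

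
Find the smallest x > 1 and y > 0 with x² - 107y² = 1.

We seek the smallest positive integers (x, y) with x² - 107y² = 1, i.e., x² = 107y² + 1.
Try successive y values:
y = 1: x² = 107·1² + 1 = 108, not a perfect square
y = 2: x² = 107·2² + 1 = 429, not a perfect square
y = 3: x² = 107·3² + 1 = 964, not a perfect square
... continuing the search (or via continued fractions) ...
y = 93: x² = 107·93² + 1 = 925444, x = 962 ✓

Verify: 962² - 107·93² = 925444 - 925443 = 1 ✓

x = 962, y = 93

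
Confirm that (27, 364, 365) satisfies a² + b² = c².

Compute a² + b² = 27² + 364² = 729 + 132496 = 133225
Compute c² = 365² = 133225
Since 133225 = 133225, confirmed.

Yes, it is a Pythagorean triple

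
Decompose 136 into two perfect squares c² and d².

We need to find integers c, d > 0 such that c² + d² = 136.
Trying c = 6: d² = 136 - 6² = 136 - 36 = 100
d = 10
Check: 6² + 10² = 36 + 100 = 136 ✓

136 = 6² + 10²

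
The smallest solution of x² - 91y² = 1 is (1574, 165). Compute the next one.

Solutions to x² - Dy² = 1 are generated by powers of (x₀ + y₀√D).
The next solution satisfies x₁ + y₁√91 = (x₀ + y₀√91)², giving:
x₁ = x₀² + 91y₀² = 1574² + 91·165² = 2477476 + 2477475 = 4954951
y₁ = 2x₀y₀ = 2·1574·165 = 519420

Verify: 4954951² - 91·519420² = 24551539412401 - 24551539412400 = 1 ✓

x = 4954951, y = 519420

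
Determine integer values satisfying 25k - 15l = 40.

Step 1: Check solvability.
gcd(25, 15) = 5
Since 5 divides 40, solutions exist.

Step 2: Apply extended Euclidean algorithm to find gcd.
We find integers such that 25*x0 + 15*y0 = 5

Step 3: Scale the particular solution.
Multiply by 40/5 = 8:
k = -8, l = -16

Step 4: Verify.
25*(-8) - 15*(-16) = 40 = 40 ✓

k = -8, l = -16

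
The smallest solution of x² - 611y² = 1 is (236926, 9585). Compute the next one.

Solutions to x² - Dy² = 1 are generated by powers of (x₀ + y₀√D).
The next solution satisfies x₁ + y₁√611 = (x₀ + y₀√611)², giving:
x₁ = x₀² + 611y₀² = 236926² + 611·9585² = 56133929476 + 56133929475 = 112267858951
y₁ = 2x₀y₀ = 2·236926·9585 = 4541871420

Verify: 112267858951² - 611·4541871420² = 12604072153441630820401 - 12604072153441630820400 = 1 ✓

x = 112267858951, y = 4541871420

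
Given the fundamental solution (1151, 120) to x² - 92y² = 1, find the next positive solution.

Solutions to x² - Dy² = 1 are generated by powers of (x₀ + y₀√D).
The next solution satisfies x₁ + y₁√92 = (x₀ + y₀√92)², giving:
x₁ = x₀² + 92y₀² = 1151² + 92·120² = 1324801 + 1324800 = 2649601
y₁ = 2x₀y₀ = 2·1151·120 = 276240

Verify: 2649601² - 92·276240² = 7020385459201 - 7020385459200 = 1 ✓

x = 2649601, y = 276240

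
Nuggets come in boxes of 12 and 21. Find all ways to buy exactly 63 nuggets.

We need non-negative integers (x, y) with 12x + 21y = 63.
For each x in 0..5, check if 63 - 12x is a non-negative multiple of 21.
x = 0: 21y = 63, y = 3 ✓

(0 boxes of 12, 3 boxes of 21)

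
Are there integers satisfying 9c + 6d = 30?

Step 1: Compute gcd(9, 6).
gcd(9, 6) = 3

Step 2: Check divisibility.
Does 3 divide 30? 30 = 3 x 10, so yes.

By the theorem on linear Diophantine equations, 9c + 6d = 30 has integer solutions if and only if gcd(9, 6) divides 30. Since 3 | 30, solutions exist.

Yes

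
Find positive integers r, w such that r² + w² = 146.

Search for r with 146 - r² a perfect square.
r = 5: 146 - 5² = 146 - 25 = 121 = 11² ✓
So r = 5, w = 11.

r = 5, w = 11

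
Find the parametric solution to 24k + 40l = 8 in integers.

Step 1: Compute gcd(24, 40) = 8.
Since 8 divides 8, solutions exist.

Step 2: Find a particular solution using extended Euclidean algorithm.
We get k₀ = 2, l₀ = -1.
Check: 24*2 + 40*-1 = 8 = 8 ✓

Step 3: Write the general solution.
k = 2 + (40/8)t = 2 + 5t
l = -1 - (24/8)t = -1 - 3t
for any integer t.

k = 2 + 5t, l = -1 - 3t for integer t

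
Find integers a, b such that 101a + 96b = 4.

Step 1: Check solvability.
gcd(101, 96) = 1
Since 1 divides 4, solutions exist.

Step 2: Apply extended Euclidean algorithm to find gcd.
We find integers such that 101*x0 + 96*y0 = 1

Step 3: Scale the particular solution.
Multiply by 4/1 = 4:
a = -76, b = 80

Step 4: Verify.
101*(-76) + 96*(80) = 4 = 4 ✓

a = -76, b = 80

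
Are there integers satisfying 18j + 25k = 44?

Step 1: Compute gcd(18, 25).
gcd(18, 25) = 1

Step 2: Check divisibility.
Does 1 divide 44? 44 = 1 x 44, so yes.

By the theorem on linear Diophantine equations, 18j + 25k = 44 has integer solutions if and only if gcd(18, 25) divides 44. Since 1 | 44, solutions exist.

Yes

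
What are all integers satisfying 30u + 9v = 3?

Step 1: Compute gcd(30, 9) = 3.
Since 3 divides 3, solutions exist.

Step 2: Find a particular solution using extended Euclidean algorithm.
We get u₀ = 1, v₀ = -3.
Check: 30*1 + 9*-3 = 3 = 3 ✓

Step 3: Write the general solution.
u = 1 + (9/3)t = 1 + 3t
v = -3 - (30/3)t = -3 - 10t
for any integer t.

u = 1 + 3t, v = -3 - 10t for integer t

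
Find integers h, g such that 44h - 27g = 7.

Step 1: Check solvability.
gcd(44, 27) = 1
Since 1 divides 7, solutions exist.

Step 2: Apply extended Euclidean algorithm to find gcd.
We find integers such that 44*x0 + 27*y0 = 1

Step 3: Scale the particular solution.
Multiply by 7/1 = 7:
h = 56, g = 91

Step 4: Verify.
44*(56) - 27*(91) = 7 = 7 ✓

h = 56, g = 91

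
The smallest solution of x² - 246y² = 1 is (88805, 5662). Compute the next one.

Solutions to x² - Dy² = 1 are generated by powers of (x₀ + y₀√D).
The next solution satisfies x₁ + y₁√246 = (x₀ + y₀√246)², giving:
x₁ = x₀² + 246y₀² = 88805² + 246·5662² = 7886328025 + 7886328024 = 15772656049
y₁ = 2x₀y₀ = 2·88805·5662 = 1005627820

Verify: 15772656049² - 246·1005627820² = 248776678840056290401 - 248776678840056290400 = 1 ✓

x = 15772656049, y = 1005627820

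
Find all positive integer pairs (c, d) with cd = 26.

The positive divisors of 26 are: 1, 2, 13, 26.
Each divisor d gives the pair (d, 26/d):
(1, 26), (2, 13), (13, 2), (26, 1)

(1, 26), (2, 13), (13, 2), (26, 1)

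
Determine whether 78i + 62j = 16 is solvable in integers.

Step 1: Compute gcd(78, 62).
gcd(78, 62) = 2

Step 2: Check divisibility.
Does 2 divide 16? 16 = 2 x 8, so yes.

By the theorem on linear Diophantine equations, 78i + 62j = 16 has integer solutions if and only if gcd(78, 62) divides 16. Since 2 | 16, solutions exist.

Yes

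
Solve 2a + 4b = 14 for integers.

Step 1: Check solvability.
gcd(2, 4) = 2
Since 2 divides 14, solutions exist.

Step 2: Apply extended Euclidean algorithm to find gcd.
We find integers such that 2*x0 + 4*y0 = 2

Step 3: Scale the particular solution.
Multiply by 14/2 = 7:
a = 7, b = 0

Step 4: Verify.
2*(7) + 4*(0) = 14 = 14 ✓

a = 7, b = 0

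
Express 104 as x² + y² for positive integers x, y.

We need to find integers x, y > 0 such that x² + y² = 104.
Trying x = 2: y² = 104 - 2² = 104 - 4 = 100
y = 10
Check: 2² + 10² = 4 + 100 = 104 ✓

104 = 2² + 10²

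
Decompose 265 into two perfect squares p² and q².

We need to find integers p, q > 0 such that p² + q² = 265.
Trying p = 3: q² = 265 - 3² = 265 - 9 = 256
q = 16
Check: 3² + 16² = 9 + 256 = 265 ✓

265 = 3² + 16²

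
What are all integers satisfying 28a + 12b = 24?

Step 1: Compute gcd(28, 12) = 4.
Since 4 divides 24, solutions exist.

Step 2: Find a particular solution using extended Euclidean algorithm.
We get a₀ = 6, b₀ = -12.
Check: 28*6 + 12*-12 = 24 = 24 ✓

Step 3: Write the general solution.
a = 6 + (12/4)t = 6 + 3t
b = -12 - (28/4)t = -12 - 7t
for any integer t.

a = 6 + 3t, b = -12 - 7t for integer t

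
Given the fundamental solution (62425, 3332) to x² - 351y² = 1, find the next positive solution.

Solutions to x² - Dy² = 1 are generated by powers of (x₀ + y₀√D).
The next solution satisfies x₁ + y₁√351 = (x₀ + y₀√351)², giving:
x₁ = x₀² + 351y₀² = 62425² + 351·3332² = 3896880625 + 3896880624 = 7793761249
y₁ = 2x₀y₀ = 2·62425·3332 = 416000200

Verify: 7793761249² - 351·416000200² = 60742714406414040001 - 60742714406414040000 = 1 ✓

x = 7793761249, y = 416000200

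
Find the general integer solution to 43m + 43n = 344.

Step 1: Compute gcd(43, 43) = 43.
Since 43 divides 344, solutions exist.

Step 2: Find a particular solution using extended Euclidean algorithm.
We get m₀ = 0, n₀ = 8.
Check: 43*0 + 43*8 = 344 = 344 ✓

Step 3: Write the general solution.
m = 0 + (43/43)t = 0 + 1t
n = 8 - (43/43)t = 8 - 1t
for any integer t.

m = 0 + 1t, n = 8 - 1t for integer t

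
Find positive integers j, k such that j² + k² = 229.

Search for j with 229 - j² a perfect square.
j = 2: 229 - 2² = 229 - 4 = 225 = 15² ✓
So j = 2, k = 15.

j = 2, k = 15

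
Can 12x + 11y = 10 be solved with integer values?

Step 1: Compute gcd(12, 11).
gcd(12, 11) = 1

Step 2: Check divisibility.
Does 1 divide 10? 10 = 1 x 10, so yes.

By the theorem on linear Diophantine equations, 12x + 11y = 10 has integer solutions if and only if gcd(12, 11) divides 10. Since 1 | 10, solutions exist.

Yes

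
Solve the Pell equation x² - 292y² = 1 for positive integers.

We seek the smallest positive integers (x, y) with x² - 292y² = 1, i.e., x² = 292y² + 1.
Try successive y values:
y = 1: x² = 292·1² + 1 = 293, not a perfect square
y = 2: x² = 292·2² + 1 = 1169, not a perfect square
y = 3: x² = 292·3² + 1 = 2629, not a perfect square
... continuing the search (or via continued fractions) ...
y = 133500: x² = 292·133500² + 1 = 5204097000001, x = 2281249 ✓

Verify: 2281249² - 292·133500² = 5204097000001 - 5204097000000 = 1 ✓

x = 2281249, y = 133500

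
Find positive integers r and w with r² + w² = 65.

We need to find integers r, w > 0 such that r² + w² = 65.
Trying r = 1: w² = 65 - 1² = 65 - 1 = 64
w = 8
Check: 1² + 8² = 1 + 64 = 65 ✓

65 = 1² + 8²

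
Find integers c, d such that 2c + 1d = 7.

Step 1: Check solvability.
gcd(2, 1) = 1
Since 1 divides 7, solutions exist.

Step 2: Apply extended Euclidean algorithm to find gcd.
We find integers such that 2*x0 + 1*y0 = 1

Step 3: Scale the particular solution.
Multiply by 7/1 = 7:
c = 0, d = 7

Step 4: Verify.
2*(0) + 1*(7) = 7 = 7 ✓

c = 0, d = 7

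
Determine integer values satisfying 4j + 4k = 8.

Step 1: Check solvability.
gcd(4, 4) = 4
Since 4 divides 8, solutions exist.

Step 2: Apply extended Euclidean algorithm to find gcd.
We find integers such that 4*x0 + 4*y0 = 4

Step 3: Scale the particular solution.
Multiply by 8/4 = 2:
j = 0, k = 2

Step 4: Verify.
4*(0) + 4*(2) = 8 = 8 ✓

j = 0, k = 2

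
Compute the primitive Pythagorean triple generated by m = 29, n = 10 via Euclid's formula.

a = m² - n² = 841 - 100 = 741
b = 2mn = 2·29·10 = 580
c = m² + n² = 841 + 100 = 941
Verify: 741² + 580² = 549081 + 336400 = 885481 = 941² ✓

(741, 580, 941)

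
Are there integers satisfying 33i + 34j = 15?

Step 1: Compute gcd(33, 34).
gcd(33, 34) = 1

Step 2: Check divisibility.
Does 1 divide 15? 15 = 1 x 15, so yes.

By the theorem on linear Diophantine equations, 33i + 34j = 15 has integer solutions if and only if gcd(33, 34) divides 15. Since 1 | 15, solutions exist.

Yes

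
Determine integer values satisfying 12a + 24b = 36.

Step 1: Check solvability.
gcd(12, 24) = 12
Since 12 divides 36, solutions exist.

Step 2: Apply extended Euclidean algorithm to find gcd.
We find integers such that 12*x0 + 24*y0 = 12

Step 3: Scale the particular solution.
Multiply by 36/12 = 3:
a = 3, b = 0

Step 4: Verify.
12*(3) + 24*(0) = 36 = 36 ✓

a = 3, b = 0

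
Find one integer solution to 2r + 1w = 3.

Step 1: Check solvability.
gcd(2, 1) = 1
Since 1 divides 3, solutions exist.

Step 2: Apply extended Euclidean algorithm to find gcd.
We find integers such that 2*x0 + 1*y0 = 1

Step 3: Scale the particular solution.
Multiply by 3/1 = 3:
r = 0, w = 3

Step 4: Verify.
2*(0) + 1*(3) = 3 = 3 ✓

r = 0, w = 3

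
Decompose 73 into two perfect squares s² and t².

We need to find integers s, t > 0 such that s² + t² = 73.
Trying s = 3: t² = 73 - 3² = 73 - 9 = 64
t = 8
Check: 3² + 8² = 9 + 64 = 73 ✓

73 = 3² + 8²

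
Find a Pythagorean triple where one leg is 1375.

We need the other leg and hypotenuse such that 1375² + x² = c².
Take x = 1260, c = 1865: 1375² + 1260² = 1890625 + 1587600 = 3478225 = 1865² ✓
Triple: (1375, 1260, 1865)

(1375, 1260, 1865)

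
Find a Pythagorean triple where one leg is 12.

We need the other leg and hypotenuse such that 12² + x² = c².
Take x = 35, c = 37: 12² + 35² = 144 + 1225 = 1369 = 37² ✓
Triple: (35, 12, 37)

(35, 12, 37)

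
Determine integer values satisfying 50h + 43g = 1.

Step 1: Check solvability.
gcd(50, 43) = 1
Since 1 divides 1, solutions exist.

Step 2: Apply extended Euclidean algorithm to find gcd.
We find integers such that 50*x0 + 43*y0 = 1

Step 3: Scale the particular solution.
Multiply by 1/1 = 1:
h = -6, g = 7

Step 4: Verify.
50*(-6) + 43*(7) = 1 = 1 ✓

h = -6, g = 7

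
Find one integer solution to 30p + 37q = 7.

Step 1: Check solvability.
gcd(30, 37) = 1
Since 1 divides 7, solutions exist.

Step 2: Apply extended Euclidean algorithm to find gcd.
We find integers such that 30*x0 + 37*y0 = 1

Step 3: Scale the particular solution.
Multiply by 7/1 = 7:
p = -112, q = 91

Step 4: Verify.
30*(-112) + 37*(91) = 7 = 7 ✓

p = -112, q = 91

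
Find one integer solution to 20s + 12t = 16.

Step 1: Check solvability.
gcd(20, 12) = 4
Since 4 divides 16, solutions exist.

Step 2: Apply extended Euclidean algorithm to find gcd.
We find integers such that 20*x0 + 12*y0 = 4

Step 3: Scale the particular solution.
Multiply by 16/4 = 4:
s = -4, t = 8

Step 4: Verify.
20*(-4) + 12*(8) = 16 = 16 ✓

s = -4, t = 8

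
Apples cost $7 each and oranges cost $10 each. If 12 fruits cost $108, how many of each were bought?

Let a = apples, o = oranges.
a + o = 12
7a + 10o = 108
Substitute o = 12 - a:
7a + 10(12 - a) = 108
(7 - 10)a = 108 - 120
-3a = -12
a = 4, o = 12 - 4 = 8

Apples: 4, Oranges: 8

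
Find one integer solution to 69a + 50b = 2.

Step 1: Check solvability.
gcd(69, 50) = 1
Since 1 divides 2, solutions exist.

Step 2: Apply extended Euclidean algorithm to find gcd.
We find integers such that 69*x0 + 50*y0 = 1

Step 3: Scale the particular solution.
Multiply by 2/1 = 2:
a = -42, b = 58

Step 4: Verify.
69*(-42) + 50*(58) = 2 = 2 ✓

a = -42, b = 58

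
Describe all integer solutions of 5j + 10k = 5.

Step 1: Compute gcd(5, 10) = 5.
Since 5 divides 5, solutions exist.

Step 2: Find a particular solution using extended Euclidean algorithm.
We get j₀ = 1, k₀ = 0.
Check: 5*1 + 10*0 = 5 = 5 ✓

Step 3: Write the general solution.
j = 1 + (10/5)t = 1 + 2t
k = 0 - (5/5)t = 0 - 1t
for any integer t.

j = 1 + 2t, k = 0 - 1t for integer t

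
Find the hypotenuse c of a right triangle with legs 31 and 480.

c² = a² + b² = 31² + 480² = 961 + 230400 = 231361
c = 481

481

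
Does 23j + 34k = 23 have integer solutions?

Step 1: Compute gcd(23, 34).
gcd(23, 34) = 1

Step 2: Check divisibility.
Does 1 divide 23? 23 = 1 x 23, so yes.

By the theorem on linear Diophantine equations, 23j + 34k = 23 has integer solutions if and only if gcd(23, 34) divides 23. Since 1 | 23, solutions exist.

Yes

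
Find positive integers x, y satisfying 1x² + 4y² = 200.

Try small values of x and check whether (200 - 1x²)/4 is a perfect square.
x = 10: 1·10² = 100, so 4y² = 200 - 100 = 100, giving y² = 25, y = 5.
Check: 1·10² + 4·5² = 100 + 100 = 200 ✓

x = 10, y = 5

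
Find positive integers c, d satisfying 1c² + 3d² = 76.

Try small values of c and check whether (76 - 1c²)/3 is a perfect square.
c = 8: 1·8² = 64, so 3d² = 76 - 64 = 12, giving d² = 4, d = 2.
Check: 1·8² + 3·2² = 64 + 12 = 76 ✓

c = 8, d = 2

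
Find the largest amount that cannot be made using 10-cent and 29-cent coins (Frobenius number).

For two coprime denominations a and b, the Frobenius number (largest value not representable as a non-negative combination) is ab - a - b.
Here gcd(10, 29) = 1, so they are coprime.
F(10, 29) = 10·29 - 10 - 29 = 290 - 39 = 251

251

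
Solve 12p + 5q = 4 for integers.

Step 1: Check solvability.
gcd(12, 5) = 1
Since 1 divides 4, solutions exist.

Step 2: Apply extended Euclidean algorithm to find gcd.
We find integers such that 12*x0 + 5*y0 = 1

Step 3: Scale the particular solution.
Multiply by 4/1 = 4:
p = -8, q = 20

Step 4: Verify.
12*(-8) + 5*(20) = 4 = 4 ✓

p = -8, q = 20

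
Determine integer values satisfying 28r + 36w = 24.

Step 1: Check solvability.
gcd(28, 36) = 4
Since 4 divides 24, solutions exist.

Step 2: Apply extended Euclidean algorithm to find gcd.
We find integers such that 28*x0 + 36*y0 = 4

Step 3: Scale the particular solution.
Multiply by 24/4 = 6:
r = 24, w = -18

Step 4: Verify.
28*(24) + 36*(-18) = 24 = 24 ✓

r = 24, w = -18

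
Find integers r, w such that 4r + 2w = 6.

Step 1: Check solvability.
gcd(4, 2) = 2
Since 2 divides 6, solutions exist.

Step 2: Apply extended Euclidean algorithm to find gcd.
We find integers such that 4*x0 + 2*y0 = 2

Step 3: Scale the particular solution.
Multiply by 6/2 = 3:
r = 0, w = 3

Step 4: Verify.
4*(0) + 2*(3) = 6 = 6 ✓

r = 0, w = 3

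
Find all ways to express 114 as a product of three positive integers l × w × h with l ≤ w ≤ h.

Iterate l from 1 to ⌊114^(1/3)⌋. For each l dividing 114, iterate w ≥ l with w dividing 114/l, and set h = 114/(l·w).
Triples found (5): (1×1×114), (1×2×57), (1×3×38), (1×6×19), (2×3×19)

(1×1×114), (1×2×57), (1×3×38), (1×6×19), (2×3×19)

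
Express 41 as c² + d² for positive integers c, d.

We need to find integers c, d > 0 such that c² + d² = 41.
Trying c = 4: d² = 41 - 4² = 41 - 16 = 25
d = 5
Check: 4² + 5² = 16 + 25 = 41 ✓

41 = 4² + 5²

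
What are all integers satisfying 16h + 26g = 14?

Step 1: Compute gcd(16, 26) = 2.
Since 2 divides 14, solutions exist.

Step 2: Find a particular solution using extended Euclidean algorithm.
We get h₀ = 35, g₀ = -21.
Check: 16*35 + 26*-21 = 14 = 14 ✓

Step 3: Write the general solution.
h = 35 + (26/2)t = 35 + 13t
g = -21 - (16/2)t = -21 - 8t
for any integer t.

h = 35 + 13t, g = -21 - 8t for integer t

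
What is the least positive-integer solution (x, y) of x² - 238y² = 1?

We seek the smallest positive integers (x, y) with x² - 238y² = 1, i.e., x² = 238y² + 1.
Try successive y values:
y = 1: x² = 238·1² + 1 = 239, not a perfect square
y = 2: x² = 238·2² + 1 = 953, not a perfect square
y = 3: x² = 238·3² + 1 = 2143, not a perfect square
... continuing the search (or via continued fractions) ...
y = 756: x² = 238·756² + 1 = 136025569, x = 11663 ✓

Verify: 11663² - 238·756² = 136025569 - 136025568 = 1 ✓

x = 11663, y = 756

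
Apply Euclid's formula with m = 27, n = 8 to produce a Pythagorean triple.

a = m² - n² = 27² - 8² = 729 - 64 = 665
b = 2mn = 2·27·8 = 432
c = m² + n² = 729 + 64 = 793
Verify: 665² + 432² = 442225 + 186624 = 628849 = 793² ✓

(665, 432, 793)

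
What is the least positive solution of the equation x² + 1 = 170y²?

We need x² = 170y² - 1. Try successive y:
y = 1: x² = 170·1² - 1 = 169 = 13² ✓
Check: 13² - 170·1² = 169 - 170 = -1 ✓

x = 13, y = 1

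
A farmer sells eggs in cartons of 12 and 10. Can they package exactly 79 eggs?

We need non-negative a, b with 12a + 10b = 79.
gcd(12, 10) = 2, and 2 does not divide 79.
No integer solutions exist.

No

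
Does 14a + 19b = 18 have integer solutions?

Step 1: Compute gcd(14, 19).
gcd(14, 19) = 1

Step 2: Check divisibility.
Does 1 divide 18? 18 = 1 x 18, so yes.

By the theorem on linear Diophantine equations, 14a + 19b = 18 has integer solutions if and only if gcd(14, 19) divides 18. Since 1 | 18, solutions exist.

Yes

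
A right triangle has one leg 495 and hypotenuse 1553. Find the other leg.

b² = c² - a² = 2411809 - 245025 = 2166784
b = 1472

1472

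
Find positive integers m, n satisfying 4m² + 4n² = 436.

Try small values of m and check whether (436 - 4m²)/4 is a perfect square.
m = 10: 4·10² = 400, so 4n² = 436 - 400 = 36, giving n² = 9, n = 3.
Check: 4·10² + 4·3² = 400 + 36 = 436 ✓

m = 10, n = 3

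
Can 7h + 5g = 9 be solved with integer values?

Step 1: Compute gcd(7, 5).
gcd(7, 5) = 1

Step 2: Check divisibility.
Does 1 divide 9? 9 = 1 x 9, so yes.

By the theorem on linear Diophantine equations, 7h + 5g = 9 has integer solutions if and only if gcd(7, 5) divides 9. Since 1 | 9, solutions exist.

Yes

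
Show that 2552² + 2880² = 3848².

Compute a² + b² = 2552² + 2880² = 6512704 + 8294400 = 14807104
Compute c² = 3848² = 14807104
Since 14807104 = 14807104, confirmed.

Yes, it is a Pythagorean triple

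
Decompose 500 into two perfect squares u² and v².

We need to find integers u, v > 0 such that u² + v² = 500.
Trying u = 4: v² = 500 - 4² = 500 - 16 = 484
v = 22
Check: 4² + 22² = 16 + 484 = 500 ✓

500 = 4² + 22²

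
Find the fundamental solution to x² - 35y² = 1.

We seek the smallest positive integers (x, y) with x² - 35y² = 1, i.e., x² = 35y² + 1.
Try successive y values:
y = 1: x² = 35·1² + 1 = 36, x = 6 ✓

Verify: 6² - 35·1² = 36 - 35 = 1 ✓

x = 6, y = 1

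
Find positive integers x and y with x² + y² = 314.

We need to find integers x, y > 0 such that x² + y² = 314.
Trying x = 5: y² = 314 - 5² = 314 - 25 = 289
y = 17
Check: 5² + 17² = 25 + 289 = 314 ✓

314 = 5² + 17²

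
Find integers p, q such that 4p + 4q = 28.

Step 1: Check solvability.
gcd(4, 4) = 4
Since 4 divides 28, solutions exist.

Step 2: Apply extended Euclidean algorithm to find gcd.
We find integers such that 4*x0 + 4*y0 = 4

Step 3: Scale the particular solution.
Multiply by 28/4 = 7:
p = 0, q = 7

Step 4: Verify.
4*(0) + 4*(7) = 28 = 28 ✓

p = 0, q = 7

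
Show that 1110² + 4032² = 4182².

Compute a² + b²:
1110² + 4032² = 1232100 + 16257024 = 17489124
Compute c²:
4182² = 17489124
Since 17489124 = 17489124, it is a Pythagorean triple.

Yes, it is a Pythagorean triple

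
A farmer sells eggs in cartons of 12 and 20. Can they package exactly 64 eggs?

We need non-negative a, b with 12a + 20b = 64.
gcd(12, 20) = 4 divides 64.
Try a = 2: 20b = 64 - 24 = 40, so b = 2.
One way: 2 cartons of 12 and 2 cartons of 20.

Yes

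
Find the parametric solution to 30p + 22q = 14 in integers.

Step 1: Compute gcd(30, 22) = 2.
Since 2 divides 14, solutions exist.

Step 2: Find a particular solution using extended Euclidean algorithm.
We get p₀ = 21, q₀ = -28.
Check: 30*21 + 22*-28 = 14 = 14 ✓

Step 3: Write the general solution.
p = 21 + (22/2)t = 21 + 11t
q = -28 - (30/2)t = -28 - 15t
for any integer t.

p = 21 + 11t, q = -28 - 15t for integer t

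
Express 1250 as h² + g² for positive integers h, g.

We need to find integers h, g > 0 such that h² + g² = 1250.
Trying h = 5: g² = 1250 - 5² = 1250 - 25 = 1225
g = 35
Check: 5² + 35² = 25 + 1225 = 1250 ✓

1250 = 5² + 35²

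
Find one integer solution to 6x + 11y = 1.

Step 1: Check solvability.
gcd(6, 11) = 1
Since 1 divides 1, solutions exist.

Step 2: Apply extended Euclidean algorithm to find gcd.
We find integers such that 6*x0 + 11*y0 = 1

Step 3: Scale the particular solution.
Multiply by 1/1 = 1:
x = 2, y = -1

Step 4: Verify.
6*(2) + 11*(-1) = 1 = 1 ✓

x = 2, y = -1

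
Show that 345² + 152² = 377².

Compute a² + b² = 345² + 152² = 119025 + 23104 = 142129
Compute c² = 377² = 142129
Since 142129 = 142129, confirmed.

Yes, it is a Pythagorean triple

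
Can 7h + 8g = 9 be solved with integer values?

Step 1: Compute gcd(7, 8).
gcd(7, 8) = 1

Step 2: Check divisibility.
Does 1 divide 9? 9 = 1 x 9, so yes.

By the theorem on linear Diophantine equations, 7h + 8g = 9 has integer solutions if and only if gcd(7, 8) divides 9. Since 1 | 9, solutions exist.

Yes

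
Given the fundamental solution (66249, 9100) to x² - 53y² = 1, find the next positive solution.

Solutions to x² - Dy² = 1 are generated by powers of (x₀ + y₀√D).
The next solution satisfies x₁ + y₁√53 = (x₀ + y₀√53)², giving:
x₁ = x₀² + 53y₀² = 66249² + 53·9100² = 4388930001 + 4388930000 = 8777860001
y₁ = 2x₀y₀ = 2·66249·9100 = 1205731800

Verify: 8777860001² - 53·1205731800² = 77050826197155720001 - 77050826197155720000 = 1 ✓

x = 8777860001, y = 1205731800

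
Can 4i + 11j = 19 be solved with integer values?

Step 1: Compute gcd(4, 11).
gcd(4, 11) = 1

Step 2: Check divisibility.
Does 1 divide 19? 19 = 1 x 19, so yes.

By the theorem on linear Diophantine equations, 4i + 11j = 19 has integer solutions if and only if gcd(4, 11) divides 19. Since 1 | 19, solutions exist.

Yes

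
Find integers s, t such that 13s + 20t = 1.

Step 1: Check solvability.
gcd(13, 20) = 1
Since 1 divides 1, solutions exist.

Step 2: Apply extended Euclidean algorithm to find gcd.
We find integers such that 13*x0 + 20*y0 = 1

Step 3: Scale the particular solution.
Multiply by 1/1 = 1:
s = -3, t = 2

Step 4: Verify.
13*(-3) + 20*(2) = 1 = 1 ✓

s = -3, t = 2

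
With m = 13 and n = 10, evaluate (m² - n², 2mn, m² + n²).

a = m² - n² = 169 - 100 = 69
b = 2mn = 2·13·10 = 260
c = m² + n² = 169 + 100 = 269
Verify: 69² + 260² = 4761 + 67600 = 72361 = 269² ✓

(69, 260, 269)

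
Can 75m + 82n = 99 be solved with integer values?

Step 1: Compute gcd(75, 82).
gcd(75, 82) = 1

Step 2: Check divisibility.
Does 1 divide 99? 99 = 1 x 99, so yes.

By the theorem on linear Diophantine equations, 75m + 82n = 99 has integer solutions if and only if gcd(75, 82) divides 99. Since 1 | 99, solutions exist.

Yes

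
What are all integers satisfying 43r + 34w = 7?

Step 1: Compute gcd(43, 34) = 1.
Since 1 divides 7, solutions exist.

Step 2: Find a particular solution using extended Euclidean algorithm.
We get r₀ = -105, w₀ = 133.
Check: 43*-105 + 34*133 = 7 = 7 ✓

Step 3: Write the general solution.
r = -105 + (34/1)t = -105 + 34t
w = 133 - (43/1)t = 133 - 43t
for any integer t.

r = -105 + 34t, w = 133 - 43t for integer t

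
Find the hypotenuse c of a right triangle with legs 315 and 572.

c² = a² + b² = 315² + 572² = 99225 + 327184 = 426409
c = sqrt(426409) = 653

653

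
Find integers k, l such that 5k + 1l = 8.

Step 1: Check solvability.
gcd(5, 1) = 1
Since 1 divides 8, solutions exist.

Step 2: Apply extended Euclidean algorithm to find gcd.
We find integers such that 5*x0 + 1*y0 = 1

Step 3: Scale the particular solution.
Multiply by 8/1 = 8:
k = 0, l = 8

Step 4: Verify.
5*(0) + 1*(8) = 8 = 8 ✓

k = 0, l = 8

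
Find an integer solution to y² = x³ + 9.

Try small integer x values and check whether x³ + 9 is a perfect square.
x = -2: x³ + 9 = -2³ + 9 = -8 + 9 = 1
Is 1 a perfect square? 1² = 1 ✓
So (x, y) = (-2, 1) is a solution.

x = -2, y = 1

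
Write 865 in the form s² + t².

We need to find integers s, t > 0 such that s² + t² = 865.
Trying s = 9: t² = 865 - 9² = 865 - 81 = 784
t = 28
Check: 9² + 28² = 81 + 784 = 865 ✓

865 = 9² + 28²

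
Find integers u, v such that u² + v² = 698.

We need to find integers u, v > 0 such that u² + v² = 698.
Trying u = 13: v² = 698 - 13² = 698 - 169 = 529
v = 23
Check: 13² + 23² = 169 + 529 = 698 ✓

698 = 13² + 23²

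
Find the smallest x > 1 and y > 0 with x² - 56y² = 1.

We seek the smallest positive integers (x, y) with x² - 56y² = 1, i.e., x² = 56y² + 1.
Try successive y values:
y = 1: x² = 56·1² + 1 = 57, not a perfect square
y = 2: x² = 56·2² + 1 = 225, x = 15 ✓

Verify: 15² - 56·2² = 225 - 224 = 1 ✓

x = 15, y = 2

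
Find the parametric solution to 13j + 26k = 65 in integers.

Step 1: Compute gcd(13, 26) = 13.
Since 13 divides 65, solutions exist.

Step 2: Find a particular solution using extended Euclidean algorithm.
We get j₀ = 5, k₀ = 0.
Check: 13*5 + 26*0 = 65 = 65 ✓

Step 3: Write the general solution.
j = 5 + (26/13)t = 5 + 2t
k = 0 - (13/13)t = 0 - 1t
for any integer t.

j = 5 + 2t, k = 0 - 1t for integer t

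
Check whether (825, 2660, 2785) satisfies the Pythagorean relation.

Compute a² + b²:
825² + 2660² = 680625 + 7075600 = 7756225
Compute c²:
2785² = 7756225
Since 7756225 = 7756225, it is a Pythagorean triple.

Yes, it is a Pythagorean triple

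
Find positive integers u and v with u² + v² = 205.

We need to find integers u, v > 0 such that u² + v² = 205.
Trying u = 3: v² = 205 - 3² = 205 - 9 = 196
v = 14
Check: 3² + 14² = 9 + 196 = 205 ✓

205 = 3² + 14²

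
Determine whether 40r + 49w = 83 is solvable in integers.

Step 1: Compute gcd(40, 49).
gcd(40, 49) = 1

Step 2: Check divisibility.
Does 1 divide 83? 83 = 1 x 83, so yes.

By the theorem on linear Diophantine equations, 40r + 49w = 83 has integer solutions if and only if gcd(40, 49) divides 83. Since 1 | 83, solutions exist.

Yes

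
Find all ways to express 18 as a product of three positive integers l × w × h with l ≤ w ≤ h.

Iterate l from 1 to ⌊18^(1/3)⌋. For each l dividing 18, iterate w ≥ l with w dividing 18/l, and set h = 18/(l·w).
Triples found (4): (1×1×18), (1×2×9), (1×3×6), (2×3×3)

(1×1×18), (1×2×9), (1×3×6), (2×3×3)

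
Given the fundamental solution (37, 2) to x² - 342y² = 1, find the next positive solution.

Solutions to x² - Dy² = 1 are generated by powers of (x₀ + y₀√D).
The next solution satisfies x₁ + y₁√342 = (x₀ + y₀√342)², giving:
x₁ = x₀² + 342y₀² = 37² + 342·2² = 1369 + 1368 = 2737
y₁ = 2x₀y₀ = 2·37·2 = 148

Verify: 2737² - 342·148² = 7491169 - 7491168 = 1 ✓

x = 2737, y = 148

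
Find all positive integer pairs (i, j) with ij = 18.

The positive divisors of 18 are: 1, 2, 3, 6, 9, 18.
Each divisor d gives the pair (d, 18/d):
(1, 18), (2, 9), (3, 6), (6, 3), (9, 2), (18, 1)

(1, 18), (2, 9), (3, 6), (6, 3), (9, 2), (18, 1)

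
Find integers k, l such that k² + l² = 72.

We need to find integers k, l > 0 such that k² + l² = 72.
Trying k = 6: l² = 72 - 6² = 72 - 36 = 36
l = 6
Check: 6² + 6² = 36 + 36 = 72 ✓

72 = 6² + 6²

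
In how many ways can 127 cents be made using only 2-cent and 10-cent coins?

We need non-negative integers (x, y) with 2x + 10y = 127.
For each x from 0 to 63, check if (127 - 2x) is a non-negative multiple of 10.
Solutions (x, y): none
Count: 0

0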